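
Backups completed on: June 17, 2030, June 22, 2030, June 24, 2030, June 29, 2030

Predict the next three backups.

July 1, 2030; July 6, 2030; July 8, 2030

Gaps: 5, 2, 5 days — not constant, but cyclic with period 2.
The events fall on every Monday and Saturday.
The following Monday is July 1, 2030.
The following Saturday is July 6, 2030.
Next Monday: July 8, 2030.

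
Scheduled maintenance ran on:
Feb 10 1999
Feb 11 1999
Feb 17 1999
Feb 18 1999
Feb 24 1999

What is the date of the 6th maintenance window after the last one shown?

The gap pattern 1, 6, 1, 6 repeats every 2 events.
These are the Wednesdays and Thursdays of each week.
Next Thursday: Feb 25 1999.
The following Wednesday is Mar 3 1999.
The following Thursday is Mar 4 1999.
Next Wednesday: Mar 10 1999.
The following Thursday is Mar 11 1999.
Next Wednesday: Mar 17 1999.

Mar 17 1999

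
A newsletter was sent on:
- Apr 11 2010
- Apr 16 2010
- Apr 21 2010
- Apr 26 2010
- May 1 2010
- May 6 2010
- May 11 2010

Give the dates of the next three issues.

May 16 2010, May 21 2010, May 26 2010

Every event comes 5 days after the last (5, 5, 5, 5, 5, 5).
May 11 2010 + 5 days = May 16 2010.
May 16 2010 + 5 days = May 21 2010.
May 21 2010 + 5 days = May 26 2010.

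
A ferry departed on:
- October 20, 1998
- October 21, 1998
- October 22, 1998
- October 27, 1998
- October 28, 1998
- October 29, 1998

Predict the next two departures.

November 3, 1998; November 4, 1998

The gap pattern 1, 1, 5, 1, 1 repeats every 3 events.
These are the Tuesdays, Wednesdays and Thursdays of each week.
Next Tuesday: November 3, 1998.
Next Wednesday: November 4, 1998.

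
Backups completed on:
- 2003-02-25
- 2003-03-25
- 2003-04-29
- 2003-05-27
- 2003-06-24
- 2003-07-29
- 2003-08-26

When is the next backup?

2003-09-30

These are Tuesdays with 28, 35, 28, 28, 35, 28-day gaps.
Each is the final Tuesday of its month — 2003-04-29 is past the 28th, so '4th Tuesday' doesn't fit.
September 2003 ends with Tuesday 2003-09-30.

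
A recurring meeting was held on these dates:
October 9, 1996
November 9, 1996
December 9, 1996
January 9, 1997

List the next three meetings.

February 9, 1997; March 9, 1997; April 9, 1997

Each date is the 9th; the gaps (31, 30, 31) track the month lengths.
The rule is the 9th of each month.
February 1997: February 9, 1997.
March 1997: March 9, 1997.
April 1997: April 9, 1997.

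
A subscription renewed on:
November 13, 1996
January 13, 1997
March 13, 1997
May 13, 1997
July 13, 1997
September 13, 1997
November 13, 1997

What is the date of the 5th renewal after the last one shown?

September 13, 1998

The day-of-month is always 13 (61, 59, 61, 61, 62, 61 days between events).
So this recurs on the 13th of every 2 months.
Next: January 1998 → January 13, 1998.
March 1998: March 13, 1998.
May 1998: May 13, 1998.
Next: July 1998 → July 13, 1998.
September 1998: September 13, 1998.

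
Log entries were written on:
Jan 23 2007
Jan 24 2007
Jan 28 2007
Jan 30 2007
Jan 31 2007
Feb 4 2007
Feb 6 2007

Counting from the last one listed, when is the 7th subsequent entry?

The gap pattern 1, 4, 2, 1, 4, 2 repeats every 3 events.
These are the Tuesdays, Wednesdays and Sundays of each week.
Next Wednesday: Feb 7 2007.
The following Sunday is Feb 11 2007.
The following Tuesday is Feb 13 2007.
Next Wednesday: Feb 14 2007.
Next Sunday: Feb 18 2007.
The following Tuesday is Feb 20 2007.
The following Wednesday is Feb 21 2007.

Feb 21 2007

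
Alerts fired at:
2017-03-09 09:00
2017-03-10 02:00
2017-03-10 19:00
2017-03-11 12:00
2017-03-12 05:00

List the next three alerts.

2017-03-12 22:00, 2017-03-13 15:00, 2017-03-14 08:00

Gaps: 17, 17, 17, 17 hours — each event is 17 hours after the previous one.
2017-03-12 05:00 + 17 h = 2017-03-12 22:00.
2017-03-12 22:00 + 17 h = 2017-03-13 15:00.
2017-03-13 15:00 + 17 h = 2017-03-14 08:00.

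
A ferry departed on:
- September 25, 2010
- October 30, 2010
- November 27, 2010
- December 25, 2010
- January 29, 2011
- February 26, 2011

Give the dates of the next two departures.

These are Saturdays with 35, 28, 28, 35, 28-day gaps.
Each is the final Saturday of its month — October 30, 2010 is past the 28th, so '4th Saturday' doesn't fit.
March 2011 ends with Saturday March 26, 2011.
Last Saturday of April 2011: April 30, 2011.

March 26, 2011; April 30, 2011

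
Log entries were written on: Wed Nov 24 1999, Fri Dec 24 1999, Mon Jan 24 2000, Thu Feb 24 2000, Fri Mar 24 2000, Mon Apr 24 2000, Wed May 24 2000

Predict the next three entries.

The day-of-month is always 24 (30, 31, 31, 29, 31, 30 days between events).
So this recurs on the 24th of each month.
Next: June 2000 → Sat Jun 24 2000.
Next: July 2000 → Mon Jul 24 2000.
Next: August 2000 → Thu Aug 24 2000.

Sat Jun 24 2000, Mon Jul 24 2000, Thu Aug 24 2000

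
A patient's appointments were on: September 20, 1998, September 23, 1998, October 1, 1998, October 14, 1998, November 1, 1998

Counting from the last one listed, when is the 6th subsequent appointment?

June 2, 1999

Intervals are 3, 8, 13, 18 days — an arithmetic progression with common difference 5.
Next gap: 23 days. November 1, 1998 + 23 days = November 24, 1998.
Next gap: 28 days. November 24, 1998 + 28 days = December 22, 1998.
Next gap: 33 days. December 22, 1998 + 33 days = January 24, 1999.
Next gap: 38 days. January 24, 1999 + 38 days = March 3, 1999.
Next gap: 43 days. March 3, 1999 + 43 days = April 15, 1999.
Next gap: 48 days. April 15, 1999 + 48 days = June 2, 1999.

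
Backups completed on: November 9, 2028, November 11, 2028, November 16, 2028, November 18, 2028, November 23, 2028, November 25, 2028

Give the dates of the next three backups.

November 30, 2028; December 2, 2028; December 7, 2028

The gap pattern 2, 5, 2, 5, 2 repeats every 2 events.
These are the Thursdays and Saturdays of each week.
The following Thursday is November 30, 2028.
Next Saturday: December 2, 2028.
The following Thursday is December 7, 2028.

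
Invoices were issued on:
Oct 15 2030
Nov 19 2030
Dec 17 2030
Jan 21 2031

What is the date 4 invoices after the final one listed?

May 20 2031

Gaps: 35, 28, 35 days — a mix of 28 and 35. Every date is a Tuesday.
Each is the 3rd Tuesday of its month.
February 2031 — 3rd Tuesday is Feb 18 2031.
3rd Tuesday of March 2031: Mar 18 2031.
April 2031 — 3rd Tuesday is Apr 15 2031.
3rd Tuesday of May 2031: May 20 2031.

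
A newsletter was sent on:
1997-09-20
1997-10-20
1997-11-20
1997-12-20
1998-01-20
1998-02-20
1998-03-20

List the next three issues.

Each date is the 20th; the gaps (30, 31, 30, 31, 31, 28) track the month lengths.
The rule is the 20th of each month.
Next: April 1998 → 1998-04-20.
Next: May 1998 → 1998-05-20.
Next: June 1998 → 1998-06-20.

1998-04-20, 1998-05-20, 1998-06-20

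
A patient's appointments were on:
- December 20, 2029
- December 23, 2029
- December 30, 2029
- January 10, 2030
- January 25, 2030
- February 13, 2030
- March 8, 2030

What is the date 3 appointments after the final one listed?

June 9, 2030

The spacing grows by 4 each time: 3, 7, 11, 15, 19, 23 days.
Next gap: 27 days. March 8, 2030 + 27 days = April 4, 2030.
Next gap: 31 days. April 4, 2030 + 31 days = May 5, 2030.
Next gap: 35 days. May 5, 2030 + 35 days = June 9, 2030.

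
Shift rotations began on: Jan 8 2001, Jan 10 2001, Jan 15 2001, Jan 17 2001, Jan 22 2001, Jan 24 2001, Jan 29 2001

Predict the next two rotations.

Every event lands on a Monday or Wednesday (gaps cycle 2, 5, 2, 5, 2, 5).
So the schedule is: every Monday and Wednesday.
The following Wednesday is Jan 31 2001.
The following Monday is Feb 5 2001.

Jan 31 2001, Feb 5 2001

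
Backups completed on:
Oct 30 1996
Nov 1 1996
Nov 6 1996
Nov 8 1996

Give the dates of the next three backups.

Gaps: 2, 5, 2 days — not constant, but cyclic with period 2.
The events fall on every Wednesday and Friday.
Next Wednesday: Nov 13 1996.
The following Friday is Nov 15 1996.
Next Wednesday: Nov 20 1996.

Nov 13 1996, Nov 15 1996, Nov 20 1996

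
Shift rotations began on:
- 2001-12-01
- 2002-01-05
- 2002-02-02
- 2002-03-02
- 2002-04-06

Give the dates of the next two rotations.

2002-05-04, 2002-06-01

Gaps: 35, 28, 28, 35 days — a mix of 28 and 35. Every date is a Saturday.
Each is the 1st Saturday of its month.
May 2002 — 1st Saturday is 2002-05-04.
June 2002 — 1st Saturday is 2002-06-01.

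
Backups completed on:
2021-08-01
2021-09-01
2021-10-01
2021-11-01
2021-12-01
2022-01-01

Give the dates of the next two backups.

2022-02-01, 2022-03-01

The day-of-month is always 1 (31, 30, 31, 30, 31 days between events).
So this recurs on the 1st of each month.
Next: February 2022 → 2022-02-01.
March 2022: 2022-03-01.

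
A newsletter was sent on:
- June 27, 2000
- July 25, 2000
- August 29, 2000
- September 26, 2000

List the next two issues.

All Tuesdays; the gaps (28, 35, 28) vary with month length.
This is the last Tuesday of each month.
Last Tuesday of October 2000: October 31, 2000.
November 2000 ends with Tuesday November 28, 2000.

October 31, 2000; November 28, 2000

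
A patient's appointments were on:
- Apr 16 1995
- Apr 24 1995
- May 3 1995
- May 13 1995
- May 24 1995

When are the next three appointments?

Gaps: 8, 9, 10, 11 days — each gap is 1 larger than the previous one.
Next gap: 12 days. May 24 1995 + 12 days = Jun 5 1995.
Next gap: 13 days. Jun 5 1995 + 13 days = Jun 18 1995.
Next gap: 14 days. Jun 18 1995 + 14 days = Jul 2 1995.

Jun 5 1995, Jun 18 1995, Jul 2 1995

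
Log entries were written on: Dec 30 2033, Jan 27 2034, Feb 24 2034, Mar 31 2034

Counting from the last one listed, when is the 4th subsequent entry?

Jul 28 2034

All Fridays; the gaps (28, 28, 35) vary with month length.
This is the last Friday of each month.
April 2034 ends with Friday Apr 28 2034.
Last Friday of May 2034: May 26 2034.
Last Friday of June 2034: Jun 30 2034.
Last Friday of July 2034: Jul 28 2034.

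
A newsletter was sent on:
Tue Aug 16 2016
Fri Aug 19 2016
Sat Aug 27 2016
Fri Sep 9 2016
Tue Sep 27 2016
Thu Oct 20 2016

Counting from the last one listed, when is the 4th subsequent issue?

Sat Mar 11 2017

Intervals are 3, 8, 13, 18, 23 days — an arithmetic progression with common difference 5.
Next gap: 28 days. Thu Oct 20 2016 + 28 days = Thu Nov 17 2016.
Next gap: 33 days. Thu Nov 17 2016 + 33 days = Tue Dec 20 2016.
Next gap: 38 days. Tue Dec 20 2016 + 38 days = Fri Jan 27 2017.
Next gap: 43 days. Fri Jan 27 2017 + 43 days = Sat Mar 11 2017.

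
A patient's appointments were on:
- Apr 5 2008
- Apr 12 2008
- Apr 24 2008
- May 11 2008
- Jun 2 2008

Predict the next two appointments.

Gaps: 7, 12, 17, 22 days — each gap is 5 larger than the previous one.
Next gap: 27 days. Jun 2 2008 + 27 days = Jun 29 2008.
Next gap: 32 days. Jun 29 2008 + 32 days = Jul 31 2008.

Jun 29 2008, Jul 31 2008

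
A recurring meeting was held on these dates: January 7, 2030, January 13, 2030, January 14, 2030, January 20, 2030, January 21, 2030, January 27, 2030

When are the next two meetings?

January 28, 2030; February 3, 2030

The gap pattern 6, 1, 6, 1, 6 repeats every 2 events.
These are the Mondays and Sundays of each week.
The following Monday is January 28, 2030.
The following Sunday is February 3, 2030.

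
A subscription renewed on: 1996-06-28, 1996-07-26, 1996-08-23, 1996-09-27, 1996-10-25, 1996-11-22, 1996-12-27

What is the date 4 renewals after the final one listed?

All dates are Fridays, 28, 28, 35, 28, 28, 35 days apart.
Specifically, the 4th Friday of each month.
4th Friday of January 1997: 1997-01-24.
4th Friday of February 1997: 1997-02-28.
March 1997 — 4th Friday is 1997-03-28.
April 1997 — 4th Friday is 1997-04-25.

1997-04-25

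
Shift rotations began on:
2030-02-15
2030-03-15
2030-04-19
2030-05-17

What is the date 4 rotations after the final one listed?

Gaps: 28, 35, 28 days — a mix of 28 and 35. Every date is a Friday.
Each is the 3rd Friday of its month.
3rd Friday of June 2030: 2030-06-21.
July 2030 — 3rd Friday is 2030-07-19.
August 2030 — 3rd Friday is 2030-08-16.
3rd Friday of September 2030: 2030-09-20.

2030-09-20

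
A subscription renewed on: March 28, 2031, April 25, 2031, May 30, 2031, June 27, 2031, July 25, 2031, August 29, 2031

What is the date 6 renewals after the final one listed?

Every date is a Friday; gaps 28, 35, 28, 28, 35 days.
Each is the last Friday of its month (at least one falls on the 29th or later, ruling out '4th Friday').
September 2031 ends with Friday September 26, 2031.
Last Friday of October 2031: October 31, 2031.
November 2031 ends with Friday November 28, 2031.
December 2031 ends with Friday December 26, 2031.
January 2032 ends with Friday January 30, 2032.
Last Friday of February 2032: February 27, 2032.

February 27, 2032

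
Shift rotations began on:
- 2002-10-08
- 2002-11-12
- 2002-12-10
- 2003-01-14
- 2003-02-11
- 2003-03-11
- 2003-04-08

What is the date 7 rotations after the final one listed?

2003-11-11

All dates are Tuesdays, 35, 28, 35, 28, 28, 28 days apart.
Specifically, the 2nd Tuesday of each month.
May 2003 — 2nd Tuesday is 2003-05-13.
June 2003 — 2nd Tuesday is 2003-06-10.
July 2003 — 2nd Tuesday is 2003-07-08.
August 2003 — 2nd Tuesday is 2003-08-12.
September 2003 — 2nd Tuesday is 2003-09-09.
2nd Tuesday of October 2003: 2003-10-14.
2nd Tuesday of November 2003: 2003-11-11.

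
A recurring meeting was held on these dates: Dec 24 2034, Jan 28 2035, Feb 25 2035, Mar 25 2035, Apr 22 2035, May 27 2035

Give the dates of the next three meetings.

Jun 24 2035, Jul 22 2035, Aug 26 2035

All dates are Sundays, 35, 28, 28, 28, 35 days apart.
Specifically, the 4th Sunday of each month.
4th Sunday of June 2035: Jun 24 2035.
4th Sunday of July 2035: Jul 22 2035.
August 2035 — 4th Sunday is Aug 26 2035.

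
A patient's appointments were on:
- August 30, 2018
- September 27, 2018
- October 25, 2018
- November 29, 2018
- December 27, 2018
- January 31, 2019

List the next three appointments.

Every date is a Thursday; gaps 28, 28, 35, 28, 35 days.
Each is the last Thursday of its month (at least one falls on the 29th or later, ruling out '4th Thursday').
February 2019 ends with Thursday February 28, 2019.
Last Thursday of March 2019: March 28, 2019.
Last Thursday of April 2019: April 25, 2019.

February 28, 2019; March 28, 2019; April 25, 2019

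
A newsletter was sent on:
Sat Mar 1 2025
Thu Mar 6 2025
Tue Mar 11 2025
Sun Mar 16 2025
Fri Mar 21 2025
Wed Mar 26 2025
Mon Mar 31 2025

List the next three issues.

Every event comes 5 days after the last (5, 5, 5, 5, 5, 5).
Mon Mar 31 2025 + 5 days = Sat Apr 5 2025.
Sat Apr 5 2025 + 5 days = Thu Apr 10 2025.
Thu Apr 10 2025 + 5 days = Tue Apr 15 2025.

Sat Apr 5 2025, Thu Apr 10 2025, Tue Apr 15 2025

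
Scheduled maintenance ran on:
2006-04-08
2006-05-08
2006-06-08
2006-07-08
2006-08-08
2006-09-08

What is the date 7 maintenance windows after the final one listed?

2007-04-08

Each date is the 8th; the gaps (30, 31, 30, 31, 31) track the month lengths.
The rule is the 8th of each month.
October 2006: 2006-10-08.
Next: November 2006 → 2006-11-08.
Next: December 2006 → 2006-12-08.
January 2007: 2007-01-08.
February 2007: 2007-02-08.
March 2007: 2007-03-08.
Next: April 2007 → 2007-04-08.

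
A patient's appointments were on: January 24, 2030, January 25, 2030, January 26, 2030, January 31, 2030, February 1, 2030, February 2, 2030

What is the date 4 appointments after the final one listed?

February 14, 2030

Every event lands on a Thursday or Friday or Saturday (gaps cycle 1, 1, 5, 1, 1).
So the schedule is: every Thursday, Friday and Saturday.
The following Thursday is February 7, 2030.
The following Friday is February 8, 2030.
Next Saturday: February 9, 2030.
The following Thursday is February 14, 2030.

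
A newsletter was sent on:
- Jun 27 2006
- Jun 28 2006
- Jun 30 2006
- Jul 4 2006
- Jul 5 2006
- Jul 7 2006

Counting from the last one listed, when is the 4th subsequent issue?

The gap pattern 1, 2, 4, 1, 2 repeats every 3 events.
These are the Tuesdays, Wednesdays and Fridays of each week.
The following Tuesday is Jul 11 2006.
The following Wednesday is Jul 12 2006.
The following Friday is Jul 14 2006.
The following Tuesday is Jul 18 2006.

Jul 18 2006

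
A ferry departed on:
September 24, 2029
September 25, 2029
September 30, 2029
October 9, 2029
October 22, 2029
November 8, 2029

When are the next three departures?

November 29, 2029; December 24, 2029; January 22, 2030

The spacing grows by 4 each time: 1, 5, 9, 13, 17 days.
Next gap: 21 days. November 8, 2029 + 21 days = November 29, 2029.
Next gap: 25 days. November 29, 2029 + 25 days = December 24, 2029.
Next gap: 29 days. December 24, 2029 + 29 days = January 22, 2030.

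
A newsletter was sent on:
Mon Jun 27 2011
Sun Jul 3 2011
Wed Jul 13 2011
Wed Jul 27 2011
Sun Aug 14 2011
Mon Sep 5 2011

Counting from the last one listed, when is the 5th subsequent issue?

Gaps: 6, 10, 14, 18, 22 days — each gap is 4 larger than the previous one.
Next gap: 26 days. Mon Sep 5 2011 + 26 days = Sat Oct 1 2011.
Next gap: 30 days. Sat Oct 1 2011 + 30 days = Mon Oct 31 2011.
Next gap: 34 days. Mon Oct 31 2011 + 34 days = Sun Dec 4 2011.
Next gap: 38 days. Sun Dec 4 2011 + 38 days = Wed Jan 11 2012.
Next gap: 42 days. Wed Jan 11 2012 + 42 days = Wed Feb 22 2012.

Wed Feb 22 2012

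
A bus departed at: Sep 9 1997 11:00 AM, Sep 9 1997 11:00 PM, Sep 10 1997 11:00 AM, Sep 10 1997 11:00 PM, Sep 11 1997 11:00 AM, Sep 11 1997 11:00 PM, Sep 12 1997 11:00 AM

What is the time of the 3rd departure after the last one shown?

The interval is a steady 12 hours (12, 12, 12, 12, 12, 12).
Sep 12 1997 11:00 AM + 12 h = Sep 12 1997 11:00 PM.
Sep 12 1997 11:00 PM + 12 h = Sep 13 1997 11:00 AM.
Sep 13 1997 11:00 AM + 12 h = Sep 13 1997 11:00 PM.

Sep 13 1997 11:00 PM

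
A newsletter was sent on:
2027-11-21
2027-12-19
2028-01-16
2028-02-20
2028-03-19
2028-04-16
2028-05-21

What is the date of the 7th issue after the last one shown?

These are Sundays at 28- or 35-day spacing (28, 28, 35, 28, 28, 35).
The pattern: 3rd Sunday of the month.
June 2028 — 3rd Sunday is 2028-06-18.
3rd Sunday of July 2028: 2028-07-16.
August 2028 — 3rd Sunday is 2028-08-20.
3rd Sunday of September 2028: 2028-09-17.
3rd Sunday of October 2028: 2028-10-15.
November 2028 — 3rd Sunday is 2028-11-19.
December 2028 — 3rd Sunday is 2028-12-17.

2028-12-17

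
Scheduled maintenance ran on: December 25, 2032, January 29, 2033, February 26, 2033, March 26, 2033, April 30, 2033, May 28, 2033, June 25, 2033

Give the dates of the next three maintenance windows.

These are Saturdays with 35, 28, 28, 35, 28, 28-day gaps.
Each is the final Saturday of its month — January 29, 2033 is past the 28th, so '4th Saturday' doesn't fit.
Last Saturday of July 2033: July 30, 2033.
Last Saturday of August 2033: August 27, 2033.
September 2033 ends with Saturday September 24, 2033.

July 30, 2033; August 27, 2033; September 24, 2033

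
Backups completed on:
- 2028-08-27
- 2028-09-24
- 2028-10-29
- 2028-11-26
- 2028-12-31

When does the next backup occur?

2029-01-28

These are Sundays with 28, 35, 28, 35-day gaps.
Each is the final Sunday of its month — 2028-10-29 is past the 28th, so '4th Sunday' doesn't fit.
January 2029 ends with Sunday 2029-01-28.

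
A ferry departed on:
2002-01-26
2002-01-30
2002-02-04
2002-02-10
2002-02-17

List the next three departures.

2002-02-25, 2002-03-06, 2002-03-16

Gaps: 4, 5, 6, 7 days — each gap is 1 larger than the previous one.
Next gap: 8 days. 2002-02-17 + 8 days = 2002-02-25.
Next gap: 9 days. 2002-02-25 + 9 days = 2002-03-06.
Next gap: 10 days. 2002-03-06 + 10 days = 2002-03-16.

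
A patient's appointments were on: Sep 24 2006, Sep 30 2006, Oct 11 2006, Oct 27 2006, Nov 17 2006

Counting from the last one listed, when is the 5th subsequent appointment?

May 16 2007

Gaps: 6, 11, 16, 21 days — each gap is 5 larger than the previous one.
Next gap: 26 days. Nov 17 2006 + 26 days = Dec 13 2006.
Next gap: 31 days. Dec 13 2006 + 31 days = Jan 13 2007.
Next gap: 36 days. Jan 13 2007 + 36 days = Feb 18 2007.
Next gap: 41 days. Feb 18 2007 + 41 days = Mar 31 2007.
Next gap: 46 days. Mar 31 2007 + 46 days = May 16 2007.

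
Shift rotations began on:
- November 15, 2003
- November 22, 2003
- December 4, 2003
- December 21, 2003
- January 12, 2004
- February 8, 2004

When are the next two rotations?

March 11, 2004; April 17, 2004

The spacing grows by 5 each time: 7, 12, 17, 22, 27 days.
Next gap: 32 days. February 8, 2004 + 32 days = March 11, 2004.
Next gap: 37 days. March 11, 2004 + 37 days = April 17, 2004.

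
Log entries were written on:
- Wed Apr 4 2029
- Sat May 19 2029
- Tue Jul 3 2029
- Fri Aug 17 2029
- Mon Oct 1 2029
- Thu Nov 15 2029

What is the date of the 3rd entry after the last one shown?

Gaps between consecutive events: 45, 45, 45, 45, 45 days — a constant 45-day interval.
Thu Nov 15 2029 + 45 days = Sun Dec 30 2029.
Sun Dec 30 2029 + 45 days = Wed Feb 13 2030.
Wed Feb 13 2030 + 45 days = Sat Mar 30 2030.

Sat Mar 30 2030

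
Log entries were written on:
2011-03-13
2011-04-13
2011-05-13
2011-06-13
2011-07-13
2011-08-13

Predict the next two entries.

Gaps: 31, 30, 31, 30, 31 days — not constant. Every event is on the 13th of the month.
Pattern: the 13th of each month.
Next: September 2011 → 2011-09-13.
Next: October 2011 → 2011-10-13.

2011-09-13, 2011-10-13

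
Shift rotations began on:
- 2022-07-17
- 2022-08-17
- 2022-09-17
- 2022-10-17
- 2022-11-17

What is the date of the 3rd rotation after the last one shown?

2023-02-17

The day-of-month is always 17 (31, 31, 30, 31 days between events).
So this recurs on the 17th of each month.
December 2022: 2022-12-17.
January 2023: 2023-01-17.
February 2023: 2023-02-17.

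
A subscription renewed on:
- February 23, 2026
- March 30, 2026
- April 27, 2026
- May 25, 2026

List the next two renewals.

June 29, 2026; July 27, 2026

Every date is a Monday; gaps 35, 28, 28 days.
Each is the last Monday of its month (at least one falls on the 29th or later, ruling out '4th Monday').
June 2026 ends with Monday June 29, 2026.
Last Monday of July 2026: July 27, 2026.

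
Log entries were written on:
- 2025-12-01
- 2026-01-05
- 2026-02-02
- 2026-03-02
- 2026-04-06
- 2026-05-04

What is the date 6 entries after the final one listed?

These are Mondays at 28- or 35-day spacing (35, 28, 28, 35, 28).
The pattern: 1st Monday of the month.
June 2026 — 1st Monday is 2026-06-01.
July 2026 — 1st Monday is 2026-07-06.
August 2026 — 1st Monday is 2026-08-03.
1st Monday of September 2026: 2026-09-07.
October 2026 — 1st Monday is 2026-10-05.
1st Monday of November 2026: 2026-11-02.

2026-11-02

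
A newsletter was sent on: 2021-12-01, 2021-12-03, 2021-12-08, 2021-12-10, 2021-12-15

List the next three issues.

2021-12-17, 2021-12-22, 2021-12-24

The gap pattern 2, 5, 2, 5 repeats every 2 events.
These are the Wednesdays and Fridays of each week.
Next Friday: 2021-12-17.
The following Wednesday is 2021-12-22.
The following Friday is 2021-12-24.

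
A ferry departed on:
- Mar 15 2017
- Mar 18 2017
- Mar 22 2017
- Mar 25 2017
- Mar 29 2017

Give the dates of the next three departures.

Apr 1 2017, Apr 5 2017, Apr 8 2017

Gaps: 3, 4, 3, 4 days — not constant, but cyclic with period 2.
The events fall on every Wednesday and Saturday.
The following Saturday is Apr 1 2017.
The following Wednesday is Apr 5 2017.
Next Saturday: Apr 8 2017.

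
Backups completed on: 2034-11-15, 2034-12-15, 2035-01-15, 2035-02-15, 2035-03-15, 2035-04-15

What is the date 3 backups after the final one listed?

The day-of-month is always 15 (30, 31, 31, 28, 31 days between events).
So this recurs on the 15th of each month.
May 2035: 2035-05-15.
June 2035: 2035-06-15.
Next: July 2035 → 2035-07-15.

2035-07-15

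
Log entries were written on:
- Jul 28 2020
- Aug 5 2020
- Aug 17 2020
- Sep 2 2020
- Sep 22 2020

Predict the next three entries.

Intervals are 8, 12, 16, 20 days — an arithmetic progression with common difference 4.
Next gap: 24 days. Sep 22 2020 + 24 days = Oct 16 2020.
Next gap: 28 days. Oct 16 2020 + 28 days = Nov 13 2020.
Next gap: 32 days. Nov 13 2020 + 32 days = Dec 15 2020.

Oct 16 2020, Nov 13 2020, Dec 15 2020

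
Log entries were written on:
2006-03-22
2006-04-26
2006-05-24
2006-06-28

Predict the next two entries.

These are Wednesdays at 28- or 35-day spacing (35, 28, 35).
The pattern: 4th Wednesday of the month.
July 2006 — 4th Wednesday is 2006-07-26.
4th Wednesday of August 2006: 2006-08-23.

2006-07-26, 2006-08-23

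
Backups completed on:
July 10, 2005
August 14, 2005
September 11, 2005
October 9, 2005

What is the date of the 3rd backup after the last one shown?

These are Sundays at 28- or 35-day spacing (35, 28, 28).
The pattern: 2nd Sunday of the month.
November 2005 — 2nd Sunday is November 13, 2005.
2nd Sunday of December 2005: December 11, 2005.
January 2006 — 2nd Sunday is January 8, 2006.

January 8, 2006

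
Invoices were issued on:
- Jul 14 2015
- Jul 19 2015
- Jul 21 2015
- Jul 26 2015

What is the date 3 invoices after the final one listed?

Aug 4 2015

Every event lands on a Tuesday or Sunday (gaps cycle 5, 2, 5).
So the schedule is: every Tuesday and Sunday.
Next Tuesday: Jul 28 2015.
The following Sunday is Aug 2 2015.
The following Tuesday is Aug 4 2015.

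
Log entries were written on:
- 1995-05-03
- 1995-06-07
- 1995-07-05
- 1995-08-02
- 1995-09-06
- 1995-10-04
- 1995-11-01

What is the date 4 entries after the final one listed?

1996-03-06

These are Wednesdays at 28- or 35-day spacing (35, 28, 28, 35, 28, 28).
The pattern: 1st Wednesday of the month.
December 1995 — 1st Wednesday is 1995-12-06.
1st Wednesday of January 1996: 1996-01-03.
February 1996 — 1st Wednesday is 1996-02-07.
1st Wednesday of March 1996: 1996-03-06.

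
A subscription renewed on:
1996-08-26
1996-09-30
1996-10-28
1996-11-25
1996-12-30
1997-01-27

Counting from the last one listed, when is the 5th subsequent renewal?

Every date is a Monday; gaps 35, 28, 28, 35, 28 days.
Each is the last Monday of its month (at least one falls on the 29th or later, ruling out '4th Monday').
Last Monday of February 1997: 1997-02-24.
Last Monday of March 1997: 1997-03-31.
Last Monday of April 1997: 1997-04-28.
Last Monday of May 1997: 1997-05-26.
Last Monday of June 1997: 1997-06-30.

1997-06-30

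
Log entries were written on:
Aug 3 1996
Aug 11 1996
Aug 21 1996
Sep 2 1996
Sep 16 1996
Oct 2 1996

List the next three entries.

The spacing grows by 2 each time: 8, 10, 12, 14, 16 days.
Next gap: 18 days. Oct 2 1996 + 18 days = Oct 20 1996.
Next gap: 20 days. Oct 20 1996 + 20 days = Nov 9 1996.
Next gap: 22 days. Nov 9 1996 + 22 days = Dec 1 1996.

Oct 20 1996, Nov 9 1996, Dec 1 1996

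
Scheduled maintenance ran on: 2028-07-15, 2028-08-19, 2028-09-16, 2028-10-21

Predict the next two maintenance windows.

Gaps: 35, 28, 35 days — a mix of 28 and 35. Every date is a Saturday.
Each is the 3rd Saturday of its month.
3rd Saturday of November 2028: 2028-11-18.
3rd Saturday of December 2028: 2028-12-16.

2028-11-18, 2028-12-16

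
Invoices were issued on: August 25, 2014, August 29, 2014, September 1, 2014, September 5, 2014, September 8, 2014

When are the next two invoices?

September 12, 2014; September 15, 2014

The gap pattern 4, 3, 4, 3 repeats every 2 events.
These are the Mondays and Fridays of each week.
Next Friday: September 12, 2014.
Next Monday: September 15, 2014.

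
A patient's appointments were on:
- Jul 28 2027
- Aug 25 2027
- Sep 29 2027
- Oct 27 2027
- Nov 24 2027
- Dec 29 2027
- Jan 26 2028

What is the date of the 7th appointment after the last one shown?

Every date is a Wednesday; gaps 28, 35, 28, 28, 35, 28 days.
Each is the last Wednesday of its month (at least one falls on the 29th or later, ruling out '4th Wednesday').
Last Wednesday of February 2028: Feb 23 2028.
Last Wednesday of March 2028: Mar 29 2028.
Last Wednesday of April 2028: Apr 26 2028.
Last Wednesday of May 2028: May 31 2028.
June 2028 ends with Wednesday Jun 28 2028.
July 2028 ends with Wednesday Jul 26 2028.
August 2028 ends with Wednesday Aug 30 2028.

Aug 30 2028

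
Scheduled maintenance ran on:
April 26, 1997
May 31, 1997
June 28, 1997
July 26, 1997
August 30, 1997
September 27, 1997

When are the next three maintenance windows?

October 25, 1997; November 29, 1997; December 27, 1997

Every date is a Saturday; gaps 35, 28, 28, 35, 28 days.
Each is the last Saturday of its month (at least one falls on the 29th or later, ruling out '4th Saturday').
October 1997 ends with Saturday October 25, 1997.
November 1997 ends with Saturday November 29, 1997.
December 1997 ends with Saturday December 27, 1997.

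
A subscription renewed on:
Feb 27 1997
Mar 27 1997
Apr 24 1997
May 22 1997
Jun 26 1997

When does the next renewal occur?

All dates are Thursdays, 28, 28, 28, 35 days apart.
Specifically, the 4th Thursday of each month.
4th Thursday of July 1997: Jul 24 1997.

Jul 24 1997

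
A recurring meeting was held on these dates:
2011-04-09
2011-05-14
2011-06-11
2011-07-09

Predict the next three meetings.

2011-08-13, 2011-09-10, 2011-10-08

Gaps: 35, 28, 28 days — a mix of 28 and 35. Every date is a Saturday.
Each is the 2nd Saturday of its month.
2nd Saturday of August 2011: 2011-08-13.
2nd Saturday of September 2011: 2011-09-10.
2nd Saturday of October 2011: 2011-10-08.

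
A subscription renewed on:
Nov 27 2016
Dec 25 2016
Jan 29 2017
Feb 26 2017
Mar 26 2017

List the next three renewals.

Apr 30 2017, May 28 2017, Jun 25 2017

Every date is a Sunday; gaps 28, 35, 28, 28 days.
Each is the last Sunday of its month (at least one falls on the 29th or later, ruling out '4th Sunday').
April 2017 ends with Sunday Apr 30 2017.
Last Sunday of May 2017: May 28 2017.
Last Sunday of June 2017: Jun 25 2017.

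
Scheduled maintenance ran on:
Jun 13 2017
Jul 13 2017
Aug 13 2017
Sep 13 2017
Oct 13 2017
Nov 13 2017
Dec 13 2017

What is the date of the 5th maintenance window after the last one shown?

May 13 2018

The day-of-month is always 13 (30, 31, 31, 30, 31, 30 days between events).
So this recurs on the 13th of each month.
January 2018: Jan 13 2018.
February 2018: Feb 13 2018.
March 2018: Mar 13 2018.
April 2018: Apr 13 2018.
May 2018: May 13 2018.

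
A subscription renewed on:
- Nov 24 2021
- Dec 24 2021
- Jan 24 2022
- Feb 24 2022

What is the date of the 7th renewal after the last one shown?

Each date is the 24th; the gaps (30, 31, 31) track the month lengths.
The rule is the 24th of each month.
March 2022: Mar 24 2022.
Next: April 2022 → Apr 24 2022.
Next: May 2022 → May 24 2022.
June 2022: Jun 24 2022.
July 2022: Jul 24 2022.
Next: August 2022 → Aug 24 2022.
September 2022: Sep 24 2022.

Sep 24 2022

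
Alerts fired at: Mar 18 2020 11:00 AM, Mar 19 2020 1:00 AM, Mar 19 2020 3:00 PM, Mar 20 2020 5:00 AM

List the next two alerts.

The interval is a steady 14 hours (14, 14, 14).
Mar 20 2020 5:00 AM + 14 h = Mar 20 2020 7:00 PM.
Mar 20 2020 7:00 PM + 14 h = Mar 21 2020 9:00 AM.

Mar 20 2020 7:00 PM, Mar 21 2020 9:00 AM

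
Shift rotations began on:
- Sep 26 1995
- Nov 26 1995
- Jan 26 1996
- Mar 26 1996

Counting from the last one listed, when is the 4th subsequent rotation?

Nov 26 1996

The day-of-month is always 26 (61, 61, 60 days between events).
So this recurs on the 26th of every 2 months.
May 1996: May 26 1996.
Next: July 1996 → Jul 26 1996.
September 1996: Sep 26 1996.
Next: November 1996 → Nov 26 1996.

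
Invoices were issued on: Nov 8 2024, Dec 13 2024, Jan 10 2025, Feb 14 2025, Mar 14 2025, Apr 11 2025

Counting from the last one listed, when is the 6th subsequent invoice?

Oct 10 2025

All dates are Fridays, 35, 28, 35, 28, 28 days apart.
Specifically, the 2nd Friday of each month.
May 2025 — 2nd Friday is May 9 2025.
June 2025 — 2nd Friday is Jun 13 2025.
July 2025 — 2nd Friday is Jul 11 2025.
2nd Friday of August 2025: Aug 8 2025.
September 2025 — 2nd Friday is Sep 12 2025.
2nd Friday of October 2025: Oct 10 2025.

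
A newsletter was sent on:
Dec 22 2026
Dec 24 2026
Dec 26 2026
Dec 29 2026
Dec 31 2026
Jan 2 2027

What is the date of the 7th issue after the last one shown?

The gap pattern 2, 2, 3, 2, 2 repeats every 3 events.
These are the Tuesdays, Thursdays and Saturdays of each week.
The following Tuesday is Jan 5 2027.
The following Thursday is Jan 7 2027.
The following Saturday is Jan 9 2027.
Next Tuesday: Jan 12 2027.
The following Thursday is Jan 14 2027.
The following Saturday is Jan 16 2027.
Next Tuesday: Jan 19 2027.

Jan 19 2027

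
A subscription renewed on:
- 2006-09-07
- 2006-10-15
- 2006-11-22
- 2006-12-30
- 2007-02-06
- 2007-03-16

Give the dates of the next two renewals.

The spacing is 38, 38, 38, 38, 38 days — always 38 days.
2007-03-16 + 38 days = 2007-04-23.
2007-04-23 + 38 days = 2007-05-31.

2007-04-23, 2007-05-31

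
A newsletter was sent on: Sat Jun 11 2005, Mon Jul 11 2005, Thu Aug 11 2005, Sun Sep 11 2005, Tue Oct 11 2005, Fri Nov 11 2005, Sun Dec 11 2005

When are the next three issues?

The day-of-month is always 11 (30, 31, 31, 30, 31, 30 days between events).
So this recurs on the 11th of each month.
Next: January 2006 → Wed Jan 11 2006.
February 2006: Sat Feb 11 2006.
March 2006: Sat Mar 11 2006.

Wed Jan 11 2006, Sat Feb 11 2006, Sat Mar 11 2006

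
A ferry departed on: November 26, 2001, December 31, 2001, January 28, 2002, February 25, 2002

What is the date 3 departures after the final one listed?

Every date is a Monday; gaps 35, 28, 28 days.
Each is the last Monday of its month (at least one falls on the 29th or later, ruling out '4th Monday').
March 2002 ends with Monday March 25, 2002.
Last Monday of April 2002: April 29, 2002.
May 2002 ends with Monday May 27, 2002.

May 27, 2002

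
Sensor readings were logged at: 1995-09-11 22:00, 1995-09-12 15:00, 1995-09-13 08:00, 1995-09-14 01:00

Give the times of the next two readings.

The interval is a steady 17 hours (17, 17, 17).
1995-09-14 01:00 + 17 h = 1995-09-14 18:00.
1995-09-14 18:00 + 17 h = 1995-09-15 11:00.

1995-09-14 18:00, 1995-09-15 11:00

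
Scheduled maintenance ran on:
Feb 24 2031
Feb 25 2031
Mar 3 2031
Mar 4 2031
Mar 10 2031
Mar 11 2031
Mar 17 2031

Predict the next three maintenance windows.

The gap pattern 1, 6, 1, 6, 1, 6 repeats every 2 events.
These are the Mondays and Tuesdays of each week.
Next Tuesday: Mar 18 2031.
Next Monday: Mar 24 2031.
Next Tuesday: Mar 25 2031.

Mar 18 2031, Mar 24 2031, Mar 25 2031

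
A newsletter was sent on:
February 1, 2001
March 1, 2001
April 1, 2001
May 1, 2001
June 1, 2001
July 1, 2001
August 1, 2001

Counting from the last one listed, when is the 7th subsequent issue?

March 1, 2002

Each date is the 1st; the gaps (28, 31, 30, 31, 30, 31) track the month lengths.
The rule is the 1st of each month.
Next: September 2001 → September 1, 2001.
Next: October 2001 → October 1, 2001.
Next: November 2001 → November 1, 2001.
Next: December 2001 → December 1, 2001.
Next: January 2002 → January 1, 2002.
Next: February 2002 → February 1, 2002.
Next: March 2002 → March 1, 2002.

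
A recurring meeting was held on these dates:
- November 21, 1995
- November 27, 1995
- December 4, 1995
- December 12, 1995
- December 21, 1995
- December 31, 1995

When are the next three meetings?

January 11, 1996; January 23, 1996; February 5, 1996

Gaps: 6, 7, 8, 9, 10 days — each gap is 1 larger than the previous one.
Next gap: 11 days. December 31, 1995 + 11 days = January 11, 1996.
Next gap: 12 days. January 11, 1996 + 12 days = January 23, 1996.
Next gap: 13 days. January 23, 1996 + 13 days = February 5, 1996.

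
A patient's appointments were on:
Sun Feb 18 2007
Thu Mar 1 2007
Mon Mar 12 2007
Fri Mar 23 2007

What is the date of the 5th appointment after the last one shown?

Thu May 17 2007

Gaps between consecutive events: 11, 11, 11 days — a constant 11-day interval.
Fri Mar 23 2007 + 11 days = Tue Apr 3 2007.
Tue Apr 3 2007 + 11 days = Sat Apr 14 2007.
Sat Apr 14 2007 + 11 days = Wed Apr 25 2007.
Wed Apr 25 2007 + 11 days = Sun May 6 2007.
Sun May 6 2007 + 11 days = Thu May 17 2007.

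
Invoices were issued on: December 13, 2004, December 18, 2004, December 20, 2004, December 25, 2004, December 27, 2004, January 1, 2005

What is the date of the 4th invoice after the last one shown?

Every event lands on a Monday or Saturday (gaps cycle 5, 2, 5, 2, 5).
So the schedule is: every Monday and Saturday.
The following Monday is January 3, 2005.
The following Saturday is January 8, 2005.
Next Monday: January 10, 2005.
Next Saturday: January 15, 2005.

January 15, 2005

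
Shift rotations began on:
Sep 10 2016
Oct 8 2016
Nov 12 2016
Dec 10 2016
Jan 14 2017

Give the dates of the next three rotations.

Feb 11 2017, Mar 11 2017, Apr 8 2017

Gaps: 28, 35, 28, 35 days — a mix of 28 and 35. Every date is a Saturday.
Each is the 2nd Saturday of its month.
February 2017 — 2nd Saturday is Feb 11 2017.
2nd Saturday of March 2017: Mar 11 2017.
2nd Saturday of April 2017: Apr 8 2017.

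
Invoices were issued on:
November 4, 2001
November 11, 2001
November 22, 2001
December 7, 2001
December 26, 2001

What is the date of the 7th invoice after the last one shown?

Gaps: 7, 11, 15, 19 days — each gap is 4 larger than the previous one.
Next gap: 23 days. December 26, 2001 + 23 days = January 18, 2002.
Next gap: 27 days. January 18, 2002 + 27 days = February 14, 2002.
Next gap: 31 days. February 14, 2002 + 31 days = March 17, 2002.
Next gap: 35 days. March 17, 2002 + 35 days = April 21, 2002.
Next gap: 39 days. April 21, 2002 + 39 days = May 30, 2002.
Next gap: 43 days. May 30, 2002 + 43 days = July 12, 2002.
Next gap: 47 days. July 12, 2002 + 47 days = August 28, 2002.

August 28, 2002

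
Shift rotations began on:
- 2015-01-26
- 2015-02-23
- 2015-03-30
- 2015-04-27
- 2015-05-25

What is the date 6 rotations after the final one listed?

2015-11-30

All Mondays; the gaps (28, 35, 28, 28) vary with month length.
This is the last Monday of each month.
Last Monday of June 2015: 2015-06-29.
Last Monday of July 2015: 2015-07-27.
Last Monday of August 2015: 2015-08-31.
September 2015 ends with Monday 2015-09-28.
October 2015 ends with Monday 2015-10-26.
November 2015 ends with Monday 2015-11-30.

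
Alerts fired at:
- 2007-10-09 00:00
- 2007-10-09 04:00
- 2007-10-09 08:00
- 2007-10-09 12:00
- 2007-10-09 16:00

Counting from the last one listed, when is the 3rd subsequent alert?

2007-10-10 04:00

The interval is a steady 4 hours (4, 4, 4, 4).
2007-10-09 16:00 + 4 h = 2007-10-09 20:00.
2007-10-09 20:00 + 4 h = 2007-10-10 00:00.
2007-10-10 00:00 + 4 h = 2007-10-10 04:00.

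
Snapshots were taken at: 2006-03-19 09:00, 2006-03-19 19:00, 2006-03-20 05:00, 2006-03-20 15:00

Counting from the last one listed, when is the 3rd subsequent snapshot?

2006-03-21 21:00

Gaps: 10, 10, 10 hours — each event is 10 hours after the previous one.
2006-03-20 15:00 + 10 h = 2006-03-21 01:00.
2006-03-21 01:00 + 10 h = 2006-03-21 11:00.
2006-03-21 11:00 + 10 h = 2006-03-21 21:00.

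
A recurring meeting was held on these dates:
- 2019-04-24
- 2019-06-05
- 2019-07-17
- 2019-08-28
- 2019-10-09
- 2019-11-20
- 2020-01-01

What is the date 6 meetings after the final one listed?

2020-09-09

Gaps between consecutive events: 42, 42, 42, 42, 42, 42 days — a constant 42-day interval.
2020-01-01 + 42 days = 2020-02-12.
2020-02-12 + 42 days = 2020-03-25.
2020-03-25 + 42 days = 2020-05-06.
2020-05-06 + 42 days = 2020-06-17.
2020-06-17 + 42 days = 2020-07-29.
2020-07-29 + 42 days = 2020-09-09.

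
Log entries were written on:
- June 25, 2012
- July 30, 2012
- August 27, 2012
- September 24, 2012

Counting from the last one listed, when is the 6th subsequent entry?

March 25, 2013

Every date is a Monday; gaps 35, 28, 28 days.
Each is the last Monday of its month (at least one falls on the 29th or later, ruling out '4th Monday').
Last Monday of October 2012: October 29, 2012.
November 2012 ends with Monday November 26, 2012.
December 2012 ends with Monday December 31, 2012.
January 2013 ends with Monday January 28, 2013.
Last Monday of February 2013: February 25, 2013.
Last Monday of March 2013: March 25, 2013.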